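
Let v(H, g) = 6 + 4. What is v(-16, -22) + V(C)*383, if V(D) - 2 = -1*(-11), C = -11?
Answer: 4989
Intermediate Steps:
v(H, g) = 10
V(D) = 13 (V(D) = 2 - 1*(-11) = 2 + 11 = 13)
v(-16, -22) + V(C)*383 = 10 + 13*383 = 10 + 4979 = 4989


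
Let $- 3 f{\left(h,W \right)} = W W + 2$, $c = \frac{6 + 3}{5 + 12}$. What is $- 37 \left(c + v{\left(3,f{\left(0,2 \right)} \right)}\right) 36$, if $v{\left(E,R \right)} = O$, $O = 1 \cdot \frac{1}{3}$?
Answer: $- \frac{19536}{17} \approx -1149.2$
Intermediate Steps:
$O = \frac{1}{3}$ ($O = 1 \cdot \frac{1}{3} = \frac{1}{3} \approx 0.33333$)
$c = \frac{9}{17} \approx 0.52941$
$f{\left(h,W \right)} = - \frac{2}{3} - \frac{W^{2}}{3}$ ($f{\left(h,W \right)} = - \frac{W W + 2}{3} = - \frac{W^{2} + 2}{3} = - \frac{2 + W^{2}}{3} = - \frac{2}{3} - \frac{W^{2}}{3}$)
$v{\left(E,R \right)} = \frac{1}{3}$
$- 37 \left(c + v{\left(3,f{\left(0,2 \right)} \right)}\right) 36 = - 37 \left(\frac{9}{17} + \frac{1}{3}\right) 36 = \left(-37\right) \frac{44}{51} \cdot 36 = \left(- \frac{1628}{51}\right) 36 = - \frac{19536}{17}$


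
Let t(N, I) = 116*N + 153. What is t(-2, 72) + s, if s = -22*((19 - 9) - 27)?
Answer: 295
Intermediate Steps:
s = 374 (s = -22*(10 - 27) = -22*(-17) = 374)
t(N, I) = 153 + 116*N
t(-2, 72) + s = (153 + 116*(-2)) + 374 = (153 - 232) + 374 = -79 + 374 = 295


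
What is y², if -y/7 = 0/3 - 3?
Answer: 441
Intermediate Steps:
y = 21 (y = -7*(0/3 - 3) = -7*(0*(⅓) - 3) = -7*(0 - 3) = -7*(-3) = 21)
y² = 21² = 441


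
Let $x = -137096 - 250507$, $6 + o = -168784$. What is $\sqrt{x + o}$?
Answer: $i \sqrt{556393} \approx 745.92 i$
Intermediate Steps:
$o = -168790$ ($o = -6 - 168784 = -168790$)
$x = -387603$
$\sqrt{x + o} = \sqrt{-387603 - 168790} = \sqrt{-556393} = i \sqrt{556393}$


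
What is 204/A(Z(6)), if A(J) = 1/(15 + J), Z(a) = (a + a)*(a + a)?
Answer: 32436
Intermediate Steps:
Z(a) = 4*a² (Z(a) = (2*a)*(2*a) = 4*a²)
204/A(Z(6)) = 204/(1/(15 + 4*6²)) = 204/(1/(15 + 4*36)) = 204/(1/(15 + 144)) = 204/(1/159) = 204*159 = 32436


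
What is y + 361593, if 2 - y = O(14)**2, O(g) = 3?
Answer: 361586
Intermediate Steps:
y = -7 (y = 2 - 1*3**2 = 2 - 1*9 = 2 - 9 = -7)
y + 361593 = -7 + 361593 = 361586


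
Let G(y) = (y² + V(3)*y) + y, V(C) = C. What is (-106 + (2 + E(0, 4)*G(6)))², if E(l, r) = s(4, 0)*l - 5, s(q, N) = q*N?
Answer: 163216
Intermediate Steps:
s(q, N) = N*q
G(y) = y² + 4*y (G(y) = (y² + 3*y) + y = y² + 4*y)
E(l, r) = -5 (E(l, r) = (0*4)*l - 5 = 0*l - 5 = 0 - 5 = -5)
(-106 + (2 + E(0, 4)*G(6)))² = (-106 + (2 - 30*(4 + 6)))² = (-106 + (2 - 30*10))² = (-106 + (2 - 5*60))² = (-106 + (2 - 300))² = (-106 - 298)² = (-404)² = 163216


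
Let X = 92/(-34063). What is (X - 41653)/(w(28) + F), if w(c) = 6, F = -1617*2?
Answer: 20562699/1593556 ≈ 12.904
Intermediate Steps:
X = -4/1481 (X = 92*(-1/34063) = -4/1481 ≈ -0.0027009)
F = -3234
(X - 41653)/(w(28) + F) = (-4/1481 - 41653)/(6 - 3234) = -61688097/1481/(-3228) = -61688097/1481*(-1/3228) = 20562699/1593556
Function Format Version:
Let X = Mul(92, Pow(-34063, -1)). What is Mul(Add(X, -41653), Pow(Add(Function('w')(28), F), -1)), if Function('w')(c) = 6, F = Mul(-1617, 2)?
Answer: Rational(20562699, 1593556) ≈ 12.904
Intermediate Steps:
X = Rational(-4, 1481) (X = Mul(92, Rational(-1, 34063)) = Rational(-4, 1481) ≈ -0.0027009)
F = -3234
Mul(Add(X, -41653), Pow(Add(Function('w')(28), F), -1)) = Mul(Add(Rational(-4, 1481), -41653), Pow(Add(6, -3234), -1)) = Mul(Rational(-61688097, 1481), Pow(-3228, -1)) = Mul(Rational(-61688097, 1481), Rational(-1, 3228)) = Rational(20562699, 1593556)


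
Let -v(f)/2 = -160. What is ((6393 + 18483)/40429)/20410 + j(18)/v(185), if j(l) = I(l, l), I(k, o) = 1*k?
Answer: 743038317/13202494240 ≈ 0.056280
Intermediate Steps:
I(k, o) = k
v(f) = 320 (v(f) = -2*(-160) = 320)
j(l) = l
((6393 + 18483)/40429)/20410 + j(18)/v(185) = ((6393 + 18483)/40429)/20410 + 18/320 = (24876*(1/40429))*(1/20410) + 18*(1/320) = (24876/40429)*(1/20410) + 9/160 = 12438/412577945 + 9/160 = 743038317/13202494240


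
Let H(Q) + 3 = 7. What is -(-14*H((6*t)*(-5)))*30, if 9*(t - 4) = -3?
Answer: 1680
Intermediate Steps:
t = 11/3 (t = 4 + (1/9)*(-3) = 4 - 1/3 = 11/3 ≈ 3.6667)
H(Q) = 4 (H(Q) = -3 + 7 = 4)
-(-14*H((6*t)*(-5)))*30 = -(-14*4)*30 = -(-56)*30 = -1*(-1680) = 1680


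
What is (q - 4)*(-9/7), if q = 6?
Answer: -18/7 ≈ -2.5714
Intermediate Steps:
(q - 4)*(-9/7) = (6 - 4)*(-9/7) = 2*(-9*1/7) = 2*(-9/7) = -18/7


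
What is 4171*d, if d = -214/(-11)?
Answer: 892594/11 ≈ 81145.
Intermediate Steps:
d = 214/11 (d = -214*(-1/11) = 214/11 ≈ 19.455)
4171*d = 4171*(214/11) = 892594/11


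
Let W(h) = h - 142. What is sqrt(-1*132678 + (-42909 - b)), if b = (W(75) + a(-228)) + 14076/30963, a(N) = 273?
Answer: I*sqrt(18726053372645)/10321 ≈ 419.28*I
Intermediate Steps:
W(h) = -142 + h
b = 2130818/10321 (b = ((-142 + 75) + 273) + 14076/30963 = (-67 + 273) + 14076*(1/30963) = 206 + 4692/10321 = 2130818/10321 ≈ 206.45)
sqrt(-1*132678 + (-42909 - b)) = sqrt(-1*132678 + (-42909 - 1*2130818/10321)) = sqrt(-132678 + (-42909 - 2130818/10321)) = sqrt(-132678 - 444994607/10321) = sqrt(-1814364245/10321) = I*sqrt(18726053372645)/10321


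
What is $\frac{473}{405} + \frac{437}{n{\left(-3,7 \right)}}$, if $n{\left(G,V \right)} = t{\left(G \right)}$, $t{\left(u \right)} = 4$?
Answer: $\frac{178877}{1620} \approx 110.42$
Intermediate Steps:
$n{\left(G,V \right)} = 4$
$\frac{473}{405} + \frac{437}{n{\left(-3,7 \right)}} = \frac{473}{405} + \frac{437}{4} = \frac{178877}{1620}$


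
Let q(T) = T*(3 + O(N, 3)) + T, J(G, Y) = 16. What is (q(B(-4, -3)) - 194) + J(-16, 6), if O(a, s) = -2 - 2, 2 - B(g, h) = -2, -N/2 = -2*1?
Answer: -178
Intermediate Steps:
N = 4 (N = -(-4) = -2*(-2) = 4)
B(g, h) = 4 (B(g, h) = 2 - 1*(-2) = 2 + 2 = 4)
O(a, s) = -4
q(T) = 0 (q(T) = T*(3 - 4) + T = T*(-1) + T = -T + T = 0)
(q(B(-4, -3)) - 194) + J(-16, 6) = (0 - 194) + 16 = -194 + 16 = -178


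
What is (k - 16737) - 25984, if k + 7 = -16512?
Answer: -59240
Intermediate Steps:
k = -16519 (k = -7 - 16512 = -16519)
(k - 16737) - 25984 = (-16519 - 16737) - 25984 = -33256 - 25984 = -59240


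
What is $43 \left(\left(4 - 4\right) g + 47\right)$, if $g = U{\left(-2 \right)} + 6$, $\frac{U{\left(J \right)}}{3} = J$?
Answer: $2021$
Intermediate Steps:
$U{\left(J \right)} = 3 J$
$g = 0$ ($g = 3 \left(-2\right) + 6 = -6 + 6 = 0$)
$43 \left(\left(4 - 4\right) g + 47\right) = 43 \left(\left(4 - 4\right) 0 + 47\right) = 43 \left(0 \cdot 0 + 47\right) = 43 \left(0 + 47\right) = 43 \cdot 47 = 2021$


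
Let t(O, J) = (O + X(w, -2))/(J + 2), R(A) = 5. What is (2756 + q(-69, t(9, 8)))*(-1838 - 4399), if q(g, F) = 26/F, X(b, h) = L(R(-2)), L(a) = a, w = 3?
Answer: -17305002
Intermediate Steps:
X(b, h) = 5
t(O, J) = (5 + O)/(2 + J) (t(O, J) = (O + 5)/(J + 2) = (5 + O)/(2 + J))
(2756 + q(-69, t(9, 8)))*(-1838 - 4399) = (2756 + 26/(((5 + 9)/(2 + 8))))*(-1838 - 4399) = (2756 + 26/((14/10)))*(-6237) = (2756 + 26/(((1/10)*14)))*(-6237) = (2756 + 26/(7/5))*(-6237) = (2756 + 26*(5/7))*(-6237) = (2756 + 130/7)*(-6237) = (19422/7)*(-6237) = -17305002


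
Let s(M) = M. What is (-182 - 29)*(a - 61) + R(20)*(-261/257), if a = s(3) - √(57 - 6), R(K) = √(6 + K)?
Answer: 12238 + 211*√51 - 261*√26/257 ≈ 13740.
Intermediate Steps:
a = 3 - √51 (a = 3 - √(57 - 6) = 3 - √51 ≈ -4.1414)
(-182 - 29)*(a - 61) + R(20)*(-261/257) = (-182 - 29)*((3 - √51) - 61) + √(6 + 20)*(-261/257) = -211*(-58 - √51) + √26*(-261*1/257) = (12238 + 211*√51) + √26*(-261/257) = (12238 + 211*√51) - 261*√26/257 = 12238 + 211*√51 - 261*√26/257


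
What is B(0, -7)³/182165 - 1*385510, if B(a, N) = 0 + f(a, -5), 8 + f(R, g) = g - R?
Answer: -70226431347/182165 ≈ -3.8551e+5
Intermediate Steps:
f(R, g) = -8 + g - R (f(R, g) = -8 + (g - R) = -8 + g - R)
B(a, N) = -13 - a (B(a, N) = 0 + (-8 - 5 - a) = 0 + (-13 - a) = -13 - a)
B(0, -7)³/182165 - 1*385510 = (-13 - 1*0)³/182165 - 1*385510 = (-13 + 0)³*(1/182165) - 385510 = (-13)³*(1/182165) - 385510 = -2197*1/182165 - 385510 = -2197/182165 - 385510 = -70226431347/182165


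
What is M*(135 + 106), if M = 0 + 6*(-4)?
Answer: -5784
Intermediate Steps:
M = -24 (M = 0 - 24 = -24)
M*(135 + 106) = -24*(135 + 106) = -24*241 = -5784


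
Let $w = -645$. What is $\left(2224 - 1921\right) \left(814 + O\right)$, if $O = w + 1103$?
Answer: $385416$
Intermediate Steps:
$O = 458$ ($O = -645 + 1103 = 458$)
$\left(2224 - 1921\right) \left(814 + O\right) = \left(2224 - 1921\right) \left(814 + 458\right) = 303 \cdot 1272 = 385416$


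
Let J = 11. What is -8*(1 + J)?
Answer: -96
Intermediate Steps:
-8*(1 + J) = -8*(1 + 11) = -8*12 = -96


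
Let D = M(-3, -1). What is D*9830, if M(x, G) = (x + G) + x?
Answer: -68810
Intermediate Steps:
M(x, G) = G + 2*x (M(x, G) = (G + x) + x = G + 2*x)
D = -7 (D = -1 + 2*(-3) = -1 - 6 = -7)
D*9830 = -7*9830 = -68810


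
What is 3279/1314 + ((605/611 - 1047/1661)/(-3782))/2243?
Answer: 4704915194050367/1885409780442474 ≈ 2.4954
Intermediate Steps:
3279/1314 + ((605/611 - 1047/1661)/(-3782))/2243 = 3279*(1/1314) + ((605*(1/611) - 1047*1/1661)*(-1/3782))*(1/2243) = 1093/438 + ((605/611 - 1047/1661)*(-1/3782))*(1/2243) = 1093/438 + ((365188/1014871)*(-1/3782))*(1/2243) = 1093/438 - 182594/1919121061*1/2243 = 1093/438 - 182594/4304588539823 = 4704915194050367/1885409780442474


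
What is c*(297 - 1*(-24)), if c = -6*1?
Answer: -1926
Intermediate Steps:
c = -6
c*(297 - 1*(-24)) = -6*(297 - 1*(-24)) = -6*(297 + 24) = -6*321 = -1926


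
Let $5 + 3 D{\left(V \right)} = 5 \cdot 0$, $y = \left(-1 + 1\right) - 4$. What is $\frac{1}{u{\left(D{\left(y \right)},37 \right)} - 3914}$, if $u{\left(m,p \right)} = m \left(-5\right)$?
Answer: $- \frac{3}{11717} \approx -0.00025604$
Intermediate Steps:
$y = -4$ ($y = 0 - 4 = -4$)
$D{\left(V \right)} = - \frac{5}{3}$ ($D{\left(V \right)} = - \frac{5}{3} + \frac{5 \cdot 0}{3} = - \frac{5}{3} + \frac{1}{3} \cdot 0 = - \frac{5}{3} + 0 = - \frac{5}{3}$)
$u{\left(m,p \right)} = - 5 m$
$\frac{1}{u{\left(D{\left(y \right)},37 \right)} - 3914} = \frac{1}{\left(-5\right) \left(- \frac{5}{3}\right) - 3914} = \frac{1}{\frac{25}{3} - 3914} = \frac{1}{- \frac{11717}{3}} = - \frac{3}{11717}$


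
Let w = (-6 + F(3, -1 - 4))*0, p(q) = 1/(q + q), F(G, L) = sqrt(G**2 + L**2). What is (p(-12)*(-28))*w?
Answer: 0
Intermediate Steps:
p(q) = 1/(2*q)
w = 0 (w = (-6 + sqrt(3**2 + (-1 - 4)**2))*0 = (-6 + sqrt(9 + (-5)**2))*0 = (-6 + sqrt(9 + 25))*0 = (-6 + sqrt(34))*0 = 0)
(p(-12)*(-28))*w = (((1/2)/(-12))*(-28))*0 = (((1/2)*(-1/12))*(-28))*0 = -1/24*(-28)*0 = (7/6)*0 = 0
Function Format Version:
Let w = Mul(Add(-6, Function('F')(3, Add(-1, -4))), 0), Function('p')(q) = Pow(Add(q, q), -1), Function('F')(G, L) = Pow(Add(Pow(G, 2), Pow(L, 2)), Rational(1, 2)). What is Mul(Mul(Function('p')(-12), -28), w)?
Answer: 0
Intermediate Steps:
Function('p')(q) = Mul(Rational(1, 2), Pow(q, -1)) (Function('p')(q) = Pow(Mul(2, q), -1) = Mul(Rational(1, 2), Pow(q, -1)))
w = 0 (w = Mul(Add(-6, Pow(Add(Pow(3, 2), Pow(Add(-1, -4), 2)), Rational(1, 2))), 0) = Mul(Add(-6, Pow(Add(9, Pow(-5, 2)), Rational(1, 2))), 0) = Mul(Add(-6, Pow(Add(9, 25), Rational(1, 2))), 0) = Mul(Add(-6, Pow(34, Rational(1, 2))), 0) = 0)
Mul(Mul(Function('p')(-12), -28), w) = Mul(Mul(Mul(Rational(1, 2), Pow(-12, -1)), -28), 0) = Mul(Mul(Mul(Rational(1, 2), Rational(-1, 12)), -28), 0) = Mul(Mul(Rational(-1, 24), -28), 0) = Mul(Rational(7, 6), 0) = 0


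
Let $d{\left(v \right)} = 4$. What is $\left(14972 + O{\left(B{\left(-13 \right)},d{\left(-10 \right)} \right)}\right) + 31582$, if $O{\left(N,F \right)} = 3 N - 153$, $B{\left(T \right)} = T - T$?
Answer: $46401$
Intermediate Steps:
$B{\left(T \right)} = 0$
$O{\left(N,F \right)} = -153 + 3 N$
$\left(14972 + O{\left(B{\left(-13 \right)},d{\left(-10 \right)} \right)}\right) + 31582 = \left(14972 + \left(-153 + 3 \cdot 0\right)\right) + 31582 = \left(14972 + \left(-153 + 0\right)\right) + 31582 = \left(14972 - 153\right) + 31582 = 14819 + 31582 = 46401$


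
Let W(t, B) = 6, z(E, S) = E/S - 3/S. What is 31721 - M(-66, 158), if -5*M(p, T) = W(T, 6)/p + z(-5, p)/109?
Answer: 570501862/17985 ≈ 31721.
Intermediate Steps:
z(E, S) = -3/S + E/S
M(p, T) = -646/(545*p) (M(p, T) = -(6/p + ((-3 - 5)/p)/109)/5 = -(6/p + (-8/p)*(1/109))/5 = -(6/p - 8/p*(1/109))/5 = -(6/p - 8/(109*p))/5 = -646/(545*p))
31721 - M(-66, 158) = 31721 - (-646)/(545*(-66)) = 31721 - (-646)*(-1)/(545*66) = 31721 - 1*323/17985 = 31721 - 323/17985 = 570501862/17985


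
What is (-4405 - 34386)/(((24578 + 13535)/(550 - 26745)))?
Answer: 1016130245/38113 ≈ 26661.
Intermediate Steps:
(-4405 - 34386)/(((24578 + 13535)/(550 - 26745))) = -38791/(38113/(-26195)) = -38791/(38113*(-1/26195)) = -38791/(-38113/26195) = -38791*(-26195/38113) = 1016130245/38113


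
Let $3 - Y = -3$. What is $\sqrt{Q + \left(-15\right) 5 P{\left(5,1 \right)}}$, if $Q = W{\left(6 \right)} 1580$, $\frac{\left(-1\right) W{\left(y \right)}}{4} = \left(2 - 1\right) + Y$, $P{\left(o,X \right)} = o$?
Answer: $i \sqrt{44615} \approx 211.22 i$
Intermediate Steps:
$Y = 6$ ($Y = 3 - -3 = 3 + 3 = 6$)
$W{\left(y \right)} = -28$ ($W{\left(y \right)} = - 4 \left(\left(2 - 1\right) + 6\right) = - 4 \left(1 + 6\right) = \left(-4\right) 7 = -28$)
$Q = -44240$ ($Q = \left(-28\right) 1580 = -44240$)
$\sqrt{Q + \left(-15\right) 5 P{\left(5,1 \right)}} = \sqrt{-44240 + \left(-15\right) 5 \cdot 5} = \sqrt{-44240 - 375} = \sqrt{-44615} = i \sqrt{44615}$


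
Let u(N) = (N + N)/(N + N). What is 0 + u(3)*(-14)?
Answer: -14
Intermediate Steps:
u(N) = 1 (u(N) = (2*N)/((2*N)) = (2*N)*(1/(2*N)) = 1)
0 + u(3)*(-14) = 0 + 1*(-14) = 0 - 14 = -14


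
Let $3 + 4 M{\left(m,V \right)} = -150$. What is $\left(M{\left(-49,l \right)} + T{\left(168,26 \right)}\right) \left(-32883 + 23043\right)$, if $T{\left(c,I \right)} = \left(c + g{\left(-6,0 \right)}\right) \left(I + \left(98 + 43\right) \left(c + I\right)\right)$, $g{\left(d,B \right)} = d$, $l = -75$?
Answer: $-43645534020$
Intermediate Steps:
$M{\left(m,V \right)} = - \frac{153}{4}$ ($M{\left(m,V \right)} = - \frac{3}{4} + \frac{1}{4} \left(-150\right) = - \frac{3}{4} - \frac{75}{2} = - \frac{153}{4}$)
$T{\left(c,I \right)} = \left(-6 + c\right) \left(141 c + 142 I\right)$ ($T{\left(c,I \right)} = \left(c - 6\right) \left(I + \left(98 + 43\right) \left(c + I\right)\right) = \left(-6 + c\right) \left(I + 141 \left(I + c\right)\right) = \left(-6 + c\right) \left(I + \left(141 I + 141 c\right)\right) = \left(-6 + c\right) \left(141 c + 142 I\right)$)
$\left(M{\left(-49,l \right)} + T{\left(168,26 \right)}\right) \left(-32883 + 23043\right) = \left(- \frac{153}{4} + \left(\left(-852\right) 26 - 142128 + 141 \cdot 168^{2} + 142 \cdot 26 \cdot 168\right)\right) \left(-32883 + 23043\right) = \left(- \frac{153}{4} + \left(-22152 - 142128 + 141 \cdot 28224 + 620256\right)\right) \left(-9840\right) = \left(- \frac{153}{4} + \left(-22152 - 142128 + 3979584 + 620256\right)\right) \left(-9840\right) = \left(- \frac{153}{4} + 4435560\right) \left(-9840\right) = \frac{17742087}{4} \left(-9840\right) = -43645534020$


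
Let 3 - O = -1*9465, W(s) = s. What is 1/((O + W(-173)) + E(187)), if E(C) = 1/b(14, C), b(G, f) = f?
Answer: 187/1738166 ≈ 0.00010758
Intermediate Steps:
E(C) = 1/C
O = 9468 (O = 3 - (-1)*9465 = 3 - 1*(-9465) = 3 + 9465 = 9468)
1/((O + W(-173)) + E(187)) = 1/((9468 - 173) + 1/187) = 1/(9295 + 1/187) = 1/(1738166/187) = 187/1738166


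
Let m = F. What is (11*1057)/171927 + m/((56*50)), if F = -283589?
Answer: -6960578629/68770800 ≈ -101.21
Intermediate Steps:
m = -283589
(11*1057)/171927 + m/((56*50)) = (11*1057)/171927 - 283589/(56*50) = 11627*(1/171927) - 283589/2800 = 1661/24561 - 283589*1/2800 = 1661/24561 - 283589/2800 = -6960578629/68770800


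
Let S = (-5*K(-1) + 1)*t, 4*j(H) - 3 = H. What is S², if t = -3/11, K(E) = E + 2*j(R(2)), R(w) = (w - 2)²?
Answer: 81/484 ≈ 0.16736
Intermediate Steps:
R(w) = (-2 + w)²
j(H) = ¾ + H/4
K(E) = 3/2 + E (K(E) = E + 2*(¾ + (-2 + 2)²/4) = E + 2*(¾ + (¼)*0²) = E + 2*(¾ + (¼)*0) = E + 2*(¾ + 0) = E + 2*(¾) = E + 3/2 = 3/2 + E)
t = -3/11 (t = -3*1/11 = -3/11 ≈ -0.27273)
S = 9/22 (S = (-5*(3/2 - 1) + 1)*(-3/11) = (-5*½ + 1)*(-3/11) = (-5/2 + 1)*(-3/11) = -3/2*(-3/11) = 9/22 ≈ 0.40909)
S² = (9/22)² = 81/484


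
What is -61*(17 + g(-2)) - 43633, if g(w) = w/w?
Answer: -44731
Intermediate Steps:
g(w) = 1
-61*(17 + g(-2)) - 43633 = -61*(17 + 1) - 43633 = -61*18 - 43633 = -1098 - 43633 = -44731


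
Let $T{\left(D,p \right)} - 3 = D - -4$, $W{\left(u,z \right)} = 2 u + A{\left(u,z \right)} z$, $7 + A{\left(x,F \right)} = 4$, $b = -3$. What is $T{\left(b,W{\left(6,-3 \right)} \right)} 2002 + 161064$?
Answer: $169072$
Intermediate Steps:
$A{\left(x,F \right)} = -3$ ($A{\left(x,F \right)} = -7 + 4 = -3$)
$W{\left(u,z \right)} = - 3 z + 2 u$ ($W{\left(u,z \right)} = 2 u - 3 z = - 3 z + 2 u$)
$T{\left(D,p \right)} = 7 + D$ ($T{\left(D,p \right)} = 3 + \left(D - -4\right) = 3 + \left(D + 4\right) = 3 + \left(4 + D\right) = 7 + D$)
$T{\left(b,W{\left(6,-3 \right)} \right)} 2002 + 161064 = \left(7 - 3\right) 2002 + 161064 = 4 \cdot 2002 + 161064 = 8008 + 161064 = 169072$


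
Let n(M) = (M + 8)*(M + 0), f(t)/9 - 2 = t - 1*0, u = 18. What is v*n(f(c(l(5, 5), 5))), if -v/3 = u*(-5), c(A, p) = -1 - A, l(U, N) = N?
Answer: 272160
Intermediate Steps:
f(t) = 18 + 9*t (f(t) = 18 + 9*(t - 1*0) = 18 + 9*(t + 0) = 18 + 9*t)
n(M) = M*(8 + M) (n(M) = (8 + M)*M = M*(8 + M))
v = 270 (v = -54*(-5) = -3*(-90) = 270)
v*n(f(c(l(5, 5), 5))) = 270*((18 + 9*(-1 - 1*5))*(8 + (18 + 9*(-1 - 1*5)))) = 270*((18 + 9*(-1 - 5))*(8 + (18 + 9*(-1 - 5)))) = 270*((18 + 9*(-6))*(8 + (18 + 9*(-6)))) = 270*((18 - 54)*(8 + (18 - 54))) = 270*(-36*(8 - 36)) = 270*(-36*(-28)) = 270*1008 = 272160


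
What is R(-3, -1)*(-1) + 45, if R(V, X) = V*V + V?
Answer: 39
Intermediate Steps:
R(V, X) = V + V² (R(V, X) = V² + V = V + V²)
R(-3, -1)*(-1) + 45 = -3*(1 - 3)*(-1) + 45 = -3*(-2)*(-1) + 45 = 6*(-1) + 45 = -6 + 45 = 39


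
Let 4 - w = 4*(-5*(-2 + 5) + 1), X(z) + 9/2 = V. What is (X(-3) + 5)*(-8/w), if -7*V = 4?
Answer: 1/105 ≈ 0.0095238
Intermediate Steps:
V = -4/7 (V = -⅐*4 = -4/7 ≈ -0.57143)
X(z) = -71/14 (X(z) = -9/2 - 4/7 = -71/14)
w = 60 (w = 4 - 4*(-5*(-2 + 5) + 1) = 4 - 4*(-5*3 + 1) = 4 - 4*(-15 + 1) = 4 - 4*(-14) = 4 - 1*(-56) = 4 + 56 = 60)
(X(-3) + 5)*(-8/w) = (-71/14 + 5)*(-8/60) = -(-4)/(7*60) = -1/14*(-2/15) = 1/105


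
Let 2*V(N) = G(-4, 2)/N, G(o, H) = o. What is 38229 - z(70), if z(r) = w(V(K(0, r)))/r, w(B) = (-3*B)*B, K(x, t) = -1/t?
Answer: 39069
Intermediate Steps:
V(N) = -2/N (V(N) = (-4/N)/2 = -2/N)
w(B) = -3*B²
z(r) = -12*r (z(r) = (-3*4*r²)/r = (-12*r²)/r = -12*r)
38229 - z(70) = 38229 - (-12)*70 = 38229 - 1*(-840) = 38229 + 840 = 39069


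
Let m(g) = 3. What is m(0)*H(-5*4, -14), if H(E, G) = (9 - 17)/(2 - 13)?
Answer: 24/11 ≈ 2.1818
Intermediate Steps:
H(E, G) = 8/11 (H(E, G) = -8/(-11) = -8*(-1/11) = 8/11)
m(0)*H(-5*4, -14) = 3*(8/11) = 24/11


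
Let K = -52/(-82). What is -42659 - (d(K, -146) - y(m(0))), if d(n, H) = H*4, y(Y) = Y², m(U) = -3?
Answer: -42066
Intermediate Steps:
K = 26/41 (K = -52*(-1/82) = 26/41 ≈ 0.63415)
d(n, H) = 4*H
-42659 - (d(K, -146) - y(m(0))) = -42659 - (4*(-146) - 1*(-3)²) = -42659 - (-584 - 1*9) = -42659 - (-584 - 9) = -42659 - 1*(-593) = -42659 + 593 = -42066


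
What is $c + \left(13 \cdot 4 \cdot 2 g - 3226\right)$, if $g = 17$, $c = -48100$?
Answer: $-49558$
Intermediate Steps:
$c + \left(13 \cdot 4 \cdot 2 g - 3226\right) = -48100 - \left(3226 - 13 \cdot 4 \cdot 2 \cdot 17\right) = -48100 - \left(3226 - 13 \cdot 8 \cdot 17\right) = -48100 + \left(104 \cdot 17 - 3226\right) = -48100 + \left(1768 - 3226\right) = -48100 - 1458 = -49558$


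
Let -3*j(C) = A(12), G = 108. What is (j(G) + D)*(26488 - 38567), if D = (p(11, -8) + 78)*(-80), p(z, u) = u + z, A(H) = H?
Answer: 78320236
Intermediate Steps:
j(C) = -4 (j(C) = -⅓*12 = -4)
D = -6480 (D = ((-8 + 11) + 78)*(-80) = (3 + 78)*(-80) = 81*(-80) = -6480)
(j(G) + D)*(26488 - 38567) = (-4 - 6480)*(26488 - 38567) = -6484*(-12079) = 78320236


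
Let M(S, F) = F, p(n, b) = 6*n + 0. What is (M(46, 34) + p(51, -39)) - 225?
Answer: 115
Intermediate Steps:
p(n, b) = 6*n
(M(46, 34) + p(51, -39)) - 225 = (34 + 6*51) - 225 = (34 + 306) - 225 = 340 - 225 = 115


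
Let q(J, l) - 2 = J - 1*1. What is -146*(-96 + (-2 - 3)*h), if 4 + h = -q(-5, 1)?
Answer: 14016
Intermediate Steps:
q(J, l) = 1 + J (q(J, l) = 2 + (J - 1*1) = 2 + (J - 1) = 2 + (-1 + J) = 1 + J)
h = 0 (h = -4 - (1 - 5) = -4 - 1*(-4) = -4 + 4 = 0)
-146*(-96 + (-2 - 3)*h) = -146*(-96 + (-2 - 3)*0) = -146*(-96 - 5*0) = -146*(-96 + 0) = -146*(-96) = 14016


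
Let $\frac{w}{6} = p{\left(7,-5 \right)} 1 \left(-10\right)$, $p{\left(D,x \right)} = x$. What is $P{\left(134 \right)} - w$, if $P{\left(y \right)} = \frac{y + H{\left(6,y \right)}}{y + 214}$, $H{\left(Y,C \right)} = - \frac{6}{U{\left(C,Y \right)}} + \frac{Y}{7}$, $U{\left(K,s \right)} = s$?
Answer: $- \frac{729863}{2436} \approx -299.62$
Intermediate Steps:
$H{\left(Y,C \right)} = - \frac{6}{Y} + \frac{Y}{7}$
$P{\left(y \right)} = \frac{- \frac{1}{7} + y}{214 + y}$ ($P{\left(y \right)} = \frac{y + \left(- \frac{6}{6} + \frac{1}{7} \cdot 6\right)}{y + 214} = \frac{y + \left(\left(-6\right) \frac{1}{6} + \frac{6}{7}\right)}{214 + y} = \frac{y + \left(-1 + \frac{6}{7}\right)}{214 + y} = \frac{y - \frac{1}{7}}{214 + y} = \frac{- \frac{1}{7} + y}{214 + y}$)
$w = 300$ ($w = 6 \left(-5\right) 1 \left(-10\right) = 6 \left(\left(-5\right) \left(-10\right)\right) = 6 \cdot 50 = 300$)
$P{\left(134 \right)} - w = \frac{- \frac{1}{7} + 134}{214 + 134} - 300 = \frac{1}{348} \cdot \frac{937}{7} - 300 = \frac{937}{2436} - 300 = - \frac{729863}{2436}$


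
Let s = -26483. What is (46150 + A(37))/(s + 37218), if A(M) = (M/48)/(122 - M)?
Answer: 188292037/43798800 ≈ 4.2990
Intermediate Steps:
A(M) = M/(48*(122 - M)) (A(M) = (M*(1/48))/(122 - M) = (M/48)/(122 - M) = M/(48*(122 - M)))
(46150 + A(37))/(s + 37218) = (46150 - 1*37/(-5856 + 48*37))/(-26483 + 37218) = (46150 - 1*37/(-5856 + 1776))/10735 = (46150 - 1*37/(-4080))*(1/10735) = (46150 - 1*37*(-1/4080))*(1/10735) = (46150 + 37/4080)*(1/10735) = (188292037/4080)*(1/10735) = 188292037/43798800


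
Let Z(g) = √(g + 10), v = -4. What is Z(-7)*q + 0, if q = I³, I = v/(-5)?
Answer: 64*√3/125 ≈ 0.88681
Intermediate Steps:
I = ⅘ (I = -4/(-5) = -4*(-⅕) = ⅘ ≈ 0.80000)
Z(g) = √(10 + g)
q = 64/125 (q = (⅘)³ = 64/125 ≈ 0.51200)
Z(-7)*q + 0 = √(10 - 7)*(64/125) + 0 = √3*(64/125) + 0 = 64*√3/125 + 0 = 64*√3/125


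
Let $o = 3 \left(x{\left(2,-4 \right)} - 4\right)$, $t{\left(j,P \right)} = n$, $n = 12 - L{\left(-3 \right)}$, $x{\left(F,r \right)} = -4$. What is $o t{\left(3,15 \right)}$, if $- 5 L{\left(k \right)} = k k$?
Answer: $- \frac{1656}{5} \approx -331.2$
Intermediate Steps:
$L{\left(k \right)} = - \frac{k^{2}}{5}$ ($L{\left(k \right)} = - \frac{k k}{5} = - \frac{k^{2}}{5}$)
$n = \frac{69}{5}$ ($n = 12 - - \frac{\left(-3\right)^{2}}{5} = 12 - \left(- \frac{1}{5}\right) 9 = 12 - - \frac{9}{5} = 12 + \frac{9}{5} = \frac{69}{5} \approx 13.8$)
$t{\left(j,P \right)} = \frac{69}{5}$
$o = -24$ ($o = 3 \left(-4 - 4\right) = 3 \left(-8\right) = -24$)
$o t{\left(3,15 \right)} = \left(-24\right) \frac{69}{5} = - \frac{1656}{5}$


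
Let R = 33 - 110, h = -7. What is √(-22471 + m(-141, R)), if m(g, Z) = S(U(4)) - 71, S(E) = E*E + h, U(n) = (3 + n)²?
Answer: 2*I*√5037 ≈ 141.94*I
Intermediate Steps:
R = -77
S(E) = -7 + E² (S(E) = E*E - 7 = E² - 7 = -7 + E²)
m(g, Z) = 2323 (m(g, Z) = (-7 + ((3 + 4)²)²) - 71 = (-7 + (7²)²) - 71 = (-7 + 49²) - 71 = (-7 + 2401) - 71 = 2394 - 71 = 2323)
√(-22471 + m(-141, R)) = √(-22471 + 2323) = √(-20148) = 2*I*√5037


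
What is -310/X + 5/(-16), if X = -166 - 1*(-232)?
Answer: -2645/528 ≈ -5.0095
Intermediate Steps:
X = 66 (X = -166 + 232 = 66)
-310/X + 5/(-16) = -310/66 + 5/(-16) = -310*1/66 + 5*(-1/16) = -155/33 - 5/16 = -2645/528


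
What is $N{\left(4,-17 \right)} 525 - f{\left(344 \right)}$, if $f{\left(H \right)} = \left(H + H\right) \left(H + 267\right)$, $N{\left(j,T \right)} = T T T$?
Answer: $-2999693$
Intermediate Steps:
$N{\left(j,T \right)} = T^{3}$ ($N{\left(j,T \right)} = T^{2} T = T^{3}$)
$f{\left(H \right)} = 2 H \left(267 + H\right)$
$N{\left(4,-17 \right)} 525 - f{\left(344 \right)} = \left(-17\right)^{3} \cdot 525 - 2 \cdot 344 \left(267 + 344\right) = \left(-4913\right) 525 - 2 \cdot 344 \cdot 611 = -2579325 - 420368 = -2999693$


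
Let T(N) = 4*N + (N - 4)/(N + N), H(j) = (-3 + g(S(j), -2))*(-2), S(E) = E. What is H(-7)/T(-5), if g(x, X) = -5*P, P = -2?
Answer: 140/191 ≈ 0.73298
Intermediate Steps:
g(x, X) = 10 (g(x, X) = -5*(-2) = 10)
H(j) = -14 (H(j) = (-3 + 10)*(-2) = 7*(-2) = -14)
T(N) = 4*N + (-4 + N)/(2*N) (T(N) = 4*N + (-4 + N)/((2*N)) = 4*N + (-4 + N)*(1/(2*N)) = 4*N + (-4 + N)/(2*N))
H(-7)/T(-5) = -14/(1/2 - 2/(-5) + 4*(-5)) = -14/(1/2 - 2*(-1/5) - 20) = -14/(1/2 + 2/5 - 20) = -14/(-191/10) = -14*(-10/191) = 140/191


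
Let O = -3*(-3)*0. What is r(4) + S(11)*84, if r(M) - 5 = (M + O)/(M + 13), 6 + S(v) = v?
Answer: 7229/17 ≈ 425.24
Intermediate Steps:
S(v) = -6 + v
O = 0 (O = 9*0 = 0)
r(M) = 5 + M/(13 + M) (r(M) = 5 + (M + 0)/(M + 13) = 5 + M/(13 + M))
r(4) + S(11)*84 = (65 + 6*4)/(13 + 4) + (-6 + 11)*84 = (65 + 24)/17 + 5*84 = (1/17)*89 + 420 = 89/17 + 420 = 7229/17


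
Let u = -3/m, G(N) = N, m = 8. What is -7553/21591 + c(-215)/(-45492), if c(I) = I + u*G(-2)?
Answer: -451966939/1309623696 ≈ -0.34511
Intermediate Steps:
u = -3/8 ≈ -0.37500
c(I) = 3/4 + I (c(I) = I - 3/8*(-2) = I + 3/4 = 3/4 + I)
-7553/21591 + c(-215)/(-45492) = -7553/21591 + (3/4 - 215)/(-45492) = -7553*1/21591 - 857/4*(-1/45492) = -7553/21591 + 857/181968 = -451966939/1309623696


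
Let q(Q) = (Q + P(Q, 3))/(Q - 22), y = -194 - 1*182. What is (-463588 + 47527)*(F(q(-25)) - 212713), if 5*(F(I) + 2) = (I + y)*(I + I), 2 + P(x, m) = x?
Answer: 195654320785791/2209 ≈ 8.8571e+10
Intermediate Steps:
y = -376 (y = -194 - 182 = -376)
P(x, m) = -2 + x
q(Q) = (-2 + 2*Q)/(-22 + Q) (q(Q) = (Q + (-2 + Q))/(Q - 22) = (-2 + 2*Q)/(-22 + Q))
F(I) = -2 + 2*I*(-376 + I)/5 (F(I) = -2 + ((I - 376)*(I + I))/5 = -2 + ((-376 + I)*(2*I))/5 = -2 + (2*I*(-376 + I))/5 = -2 + 2*I*(-376 + I)/5)
(-463588 + 47527)*(F(q(-25)) - 212713) = (-463588 + 47527)*((-2 - 1504*(-1 - 25)/(5*(-22 - 25)) + 2*(2*(-1 - 25)/(-22 - 25))²/5) - 212713) = -416061*((-2 - 1504*(-26)/(5*(-47)) + 2*(2*(-26)/(-47))²/5) - 212713) = -416061*((-2 - 1504*(-1)*(-26)/(5*47) + 2*(2*(-1/47)*(-26))²/5) - 212713) = -416061*((-2 - 752/5*52/47 + 2*(52/47)²/5) - 212713) = -416061*((-2 - 832/5 + (⅖)*(2704/2209)) - 212713) = -416061*((-2 - 832/5 + 5408/11045) - 212713) = -416061*(-370914/2209 - 212713) = -416061*(-470253931/2209) = 195654320785791/2209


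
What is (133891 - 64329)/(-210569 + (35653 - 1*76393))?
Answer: -69562/251309 ≈ -0.27680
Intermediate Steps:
(133891 - 64329)/(-210569 + (35653 - 1*76393)) = 69562/(-210569 + (35653 - 76393)) = 69562/(-210569 - 40740) = 69562/(-251309) = 69562*(-1/251309) = -69562/251309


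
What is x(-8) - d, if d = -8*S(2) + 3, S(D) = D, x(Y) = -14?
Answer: -1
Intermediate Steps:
d = -13 (d = -8*2 + 3 = -16 + 3 = -13)
x(-8) - d = -14 - 1*(-13) = -14 + 13 = -1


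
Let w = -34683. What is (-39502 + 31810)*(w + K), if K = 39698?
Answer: -38575380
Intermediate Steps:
(-39502 + 31810)*(w + K) = (-39502 + 31810)*(-34683 + 39698) = -7692*5015 = -38575380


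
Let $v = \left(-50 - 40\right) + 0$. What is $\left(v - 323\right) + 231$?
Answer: $-182$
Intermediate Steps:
$v = -90$ ($v = -90 + 0 = -90$)
$\left(v - 323\right) + 231 = \left(-90 - 323\right) + 231 = -413 + 231 = -182$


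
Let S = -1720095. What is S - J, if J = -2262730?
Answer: 542635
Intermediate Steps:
S - J = -1720095 - 1*(-2262730) = -1720095 + 2262730 = 542635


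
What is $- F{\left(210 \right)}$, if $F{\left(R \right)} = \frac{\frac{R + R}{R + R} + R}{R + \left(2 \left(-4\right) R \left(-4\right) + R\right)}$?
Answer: $- \frac{211}{7140} \approx -0.029552$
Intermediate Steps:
$F{\left(R \right)} = \frac{1 + R}{34 R}$ ($F{\left(R \right)} = \frac{\frac{2 R}{2 R} + R}{R + \left(- 8 R \left(-4\right) + R\right)} = \frac{2 R \frac{1}{2 R} + R}{R + \left(32 R + R\right)} = \frac{1 + R}{R + 33 R} = \frac{1 + R}{34 R}$)
$- F{\left(210 \right)} = - \frac{1 + 210}{34 \cdot 210} = - \frac{211}{34 \cdot 210} = \left(-1\right) \frac{211}{7140} = - \frac{211}{7140}$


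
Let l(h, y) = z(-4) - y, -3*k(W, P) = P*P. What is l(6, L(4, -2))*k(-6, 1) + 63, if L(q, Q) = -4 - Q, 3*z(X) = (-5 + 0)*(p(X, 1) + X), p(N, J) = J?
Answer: 182/3 ≈ 60.667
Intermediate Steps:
k(W, P) = -P**2/3 (k(W, P) = -P*P/3 = -P**2/3)
z(X) = -5/3 - 5*X/3 (z(X) = ((-5 + 0)*(1 + X))/3 = (-5*(1 + X))/3 = (-5 - 5*X)/3 = -5/3 - 5*X/3)
l(h, y) = 5 - y (l(h, y) = (-5/3 - 5/3*(-4)) - y = (-5/3 + 20/3) - y = 5 - y)
l(6, L(4, -2))*k(-6, 1) + 63 = (5 - (-4 - 1*(-2)))*(-1/3*1**2) + 63 = (5 - (-4 + 2))*(-1/3*1) + 63 = (5 - 1*(-2))*(-1/3) + 63 = (5 + 2)*(-1/3) + 63 = 7*(-1/3) + 63 = -7/3 + 63 = 182/3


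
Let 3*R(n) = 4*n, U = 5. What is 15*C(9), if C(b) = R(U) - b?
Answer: -35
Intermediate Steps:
R(n) = 4*n/3 (R(n) = (4*n)/3 = 4*n/3)
C(b) = 20/3 - b (C(b) = (4/3)*5 - b = 20/3 - b)
15*C(9) = 15*(20/3 - 1*9) = 15*(20/3 - 9) = 15*(-7/3) = -35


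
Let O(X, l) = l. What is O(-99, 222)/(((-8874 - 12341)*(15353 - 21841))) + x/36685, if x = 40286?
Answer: 554509081919/504943052020 ≈ 1.0982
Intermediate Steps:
O(-99, 222)/(((-8874 - 12341)*(15353 - 21841))) + x/36685 = 222/(((-8874 - 12341)*(15353 - 21841))) + 40286/36685 = 222/((-21215*(-6488))) + 40286*(1/36685) = 222/137642920 + 40286/36685 = 222*(1/137642920) + 40286/36685 = 111/68821460 + 40286/36685 = 554509081919/504943052020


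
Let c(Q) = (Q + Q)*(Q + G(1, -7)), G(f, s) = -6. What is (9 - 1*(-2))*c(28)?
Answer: 13552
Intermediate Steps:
c(Q) = 2*Q*(-6 + Q) (c(Q) = (Q + Q)*(Q - 6) = (2*Q)*(-6 + Q) = 2*Q*(-6 + Q))
(9 - 1*(-2))*c(28) = (9 - 1*(-2))*(2*28*(-6 + 28)) = (9 + 2)*(2*28*22) = 11*1232 = 13552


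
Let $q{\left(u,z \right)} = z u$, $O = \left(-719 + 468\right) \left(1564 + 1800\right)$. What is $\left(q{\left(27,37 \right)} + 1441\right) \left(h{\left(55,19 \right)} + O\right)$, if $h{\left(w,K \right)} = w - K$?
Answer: $-2060160320$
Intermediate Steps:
$O = -844364$ ($O = \left(-251\right) 3364 = -844364$)
$q{\left(u,z \right)} = u z$
$\left(q{\left(27,37 \right)} + 1441\right) \left(h{\left(55,19 \right)} + O\right) = \left(27 \cdot 37 + 1441\right) \left(\left(55 - 19\right) - 844364\right) = \left(999 + 1441\right) \left(\left(55 - 19\right) - 844364\right) = 2440 \left(36 - 844364\right) = 2440 \left(-844328\right) = -2060160320$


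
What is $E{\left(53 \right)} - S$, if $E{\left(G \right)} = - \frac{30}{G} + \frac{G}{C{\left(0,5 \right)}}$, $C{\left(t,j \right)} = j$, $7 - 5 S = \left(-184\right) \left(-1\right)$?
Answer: $\frac{2408}{53} \approx 45.434$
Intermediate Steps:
$S = - \frac{177}{5}$ ($S = \frac{7}{5} - \frac{\left(-184\right) \left(-1\right)}{5} = \frac{7}{5} - \frac{184}{5} = - \frac{177}{5} \approx -35.4$)
$E{\left(G \right)} = - \frac{30}{G} + \frac{G}{5}$
$E{\left(53 \right)} - S = \left(- \frac{30}{53} + \frac{1}{5} \cdot 53\right) - - \frac{177}{5} = \left(\left(-30\right) \frac{1}{53} + \frac{53}{5}\right) + \frac{177}{5} = \left(- \frac{30}{53} + \frac{53}{5}\right) + \frac{177}{5} = \frac{2659}{265} + \frac{177}{5} = \frac{2408}{53}$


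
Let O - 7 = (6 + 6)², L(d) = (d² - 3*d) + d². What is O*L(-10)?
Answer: 34730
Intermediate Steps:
L(d) = -3*d + 2*d²
O = 151 (O = 7 + (6 + 6)² = 7 + 12² = 7 + 144 = 151)
O*L(-10) = 151*(-10*(-3 + 2*(-10))) = 151*(-10*(-3 - 20)) = 151*(-10*(-23)) = 151*230 = 34730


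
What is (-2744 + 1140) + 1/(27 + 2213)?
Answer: -3592959/2240 ≈ -1604.0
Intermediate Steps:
(-2744 + 1140) + 1/(27 + 2213) = -1604 + 1/2240 = -3592959/2240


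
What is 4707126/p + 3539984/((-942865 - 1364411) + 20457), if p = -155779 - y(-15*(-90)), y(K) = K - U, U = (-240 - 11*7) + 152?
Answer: -5660581707745/179851453893 ≈ -31.474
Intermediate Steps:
U = -165 (U = (-240 - 77) + 152 = -317 + 152 = -165)
y(K) = 165 + K (y(K) = K - 1*(-165) = K + 165 = 165 + K)
p = -157294 (p = -155779 - (165 - 15*(-90)) = -155779 - (165 + 1350) = -155779 - 1*1515 = -155779 - 1515 = -157294)
4707126/p + 3539984/((-942865 - 1364411) + 20457) = 4707126/(-157294) + 3539984/((-942865 - 1364411) + 20457) = 4707126*(-1/157294) + 3539984/(-2307276 + 20457) = -2353563/78647 + 3539984/(-2286819) = -2353563/78647 + 3539984*(-1/2286819) = -2353563/78647 - 3539984/2286819 = -5660581707745/179851453893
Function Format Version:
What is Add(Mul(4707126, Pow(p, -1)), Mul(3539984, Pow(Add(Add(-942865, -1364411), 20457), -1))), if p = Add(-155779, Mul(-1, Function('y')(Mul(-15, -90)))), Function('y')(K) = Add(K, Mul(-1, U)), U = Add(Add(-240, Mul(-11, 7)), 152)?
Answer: Rational(-5660581707745, 179851453893) ≈ -31.474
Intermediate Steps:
U = -165 (U = Add(Add(-240, -77), 152) = Add(-317, 152) = -165)
Function('y')(K) = Add(165, K) (Function('y')(K) = Add(K, Mul(-1, -165)) = Add(K, 165) = Add(165, K))
p = -157294 (p = Add(-155779, Mul(-1, Add(165, Mul(-15, -90)))) = Add(-155779, Mul(-1, Add(165, 1350))) = Add(-155779, Mul(-1, 1515)) = Add(-155779, -1515) = -157294)
Add(Mul(4707126, Pow(p, -1)), Mul(3539984, Pow(Add(Add(-942865, -1364411), 20457), -1))) = Add(Mul(4707126, Pow(-157294, -1)), Mul(3539984, Pow(Add(Add(-942865, -1364411), 20457), -1))) = Add(Mul(4707126, Rational(-1, 157294)), Mul(3539984, Pow(Add(-2307276, 20457), -1))) = Add(Rational(-2353563, 78647), Mul(3539984, Pow(-2286819, -1))) = Add(Rational(-2353563, 78647), Mul(3539984, Rational(-1, 2286819))) = Add(Rational(-2353563, 78647), Rational(-3539984, 2286819)) = Rational(-5660581707745, 179851453893)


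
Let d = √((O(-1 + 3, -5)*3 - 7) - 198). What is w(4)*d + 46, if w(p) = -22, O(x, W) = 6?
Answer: 46 - 22*I*√187 ≈ 46.0 - 300.85*I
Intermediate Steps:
d = I*√187 (d = √((6*3 - 7) - 198) = √((18 - 7) - 198) = √(11 - 198) = √(-187) = I*√187 ≈ 13.675*I)
w(4)*d + 46 = -22*I*√187 + 46 = 46 - 22*I*√187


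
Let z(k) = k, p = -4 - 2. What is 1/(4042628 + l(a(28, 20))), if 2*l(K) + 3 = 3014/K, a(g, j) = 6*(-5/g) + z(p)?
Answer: 18/72763441 ≈ 2.4738e-7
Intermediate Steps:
p = -6
a(g, j) = -6 - 30/g (a(g, j) = 6*(-5/g) - 6 = -30/g - 6 = -6 - 30/g)
l(K) = -3/2 + 1507/K (l(K) = -3/2 + (3014/K)/2 = -3/2 + 1507/K)
1/(4042628 + l(a(28, 20))) = 1/(4042628 + (-3/2 + 1507/(-6 - 30/28))) = 1/(4042628 + (-3/2 + 1507/(-6 - 30*1/28))) = 1/(4042628 + (-3/2 + 1507/(-6 - 15/14))) = 1/(4042628 + (-3/2 + 1507/(-99/14))) = 1/(4042628 + (-3/2 + 1507*(-14/99))) = 1/(4042628 + (-3/2 - 1918/9)) = 1/(4042628 - 3863/18) = 1/(72763441/18) = 18/72763441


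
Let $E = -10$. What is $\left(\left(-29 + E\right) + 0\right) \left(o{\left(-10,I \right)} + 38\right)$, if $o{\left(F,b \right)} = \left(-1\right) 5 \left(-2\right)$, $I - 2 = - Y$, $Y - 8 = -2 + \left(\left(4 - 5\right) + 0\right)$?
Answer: $-1872$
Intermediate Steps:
$Y = 5$ ($Y = 8 + \left(-2 + \left(\left(4 - 5\right) + 0\right)\right) = 8 + \left(-2 + \left(-1 + 0\right)\right) = 8 - 3 = 5$)
$I = -3$ ($I = 2 - 5 = -3$)
$o{\left(F,b \right)} = 10$ ($o{\left(F,b \right)} = \left(-5\right) \left(-2\right) = 10$)
$\left(\left(-29 + E\right) + 0\right) \left(o{\left(-10,I \right)} + 38\right) = \left(\left(-29 - 10\right) + 0\right) \left(10 + 38\right) = \left(-39 + 0\right) 48 = \left(-39\right) 48 = -1872$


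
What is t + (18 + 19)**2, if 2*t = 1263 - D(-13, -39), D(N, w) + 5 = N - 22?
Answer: 4041/2 ≈ 2020.5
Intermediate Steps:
D(N, w) = -27 + N (D(N, w) = -5 + (N - 22) = -5 + (-22 + N) = -27 + N)
t = 1303/2 (t = (1263 - (-27 - 13))/2 = (1263 - 1*(-40))/2 = (1263 + 40)/2 = (1/2)*1303 = 1303/2 ≈ 651.50)
t + (18 + 19)**2 = 1303/2 + (18 + 19)**2 = 1303/2 + 37**2 = 1303/2 + 1369 = 4041/2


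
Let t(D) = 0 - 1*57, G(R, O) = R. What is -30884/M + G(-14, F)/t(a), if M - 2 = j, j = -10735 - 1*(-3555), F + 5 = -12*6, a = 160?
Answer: 930440/204573 ≈ 4.5482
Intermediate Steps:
F = -77 (F = -5 - 12*6 = -5 - 72 = -77)
j = -7180 (j = -10735 + 3555 = -7180)
M = -7178 (M = 2 - 7180 = -7178)
t(D) = -57 (t(D) = 0 - 57 = -57)
-30884/M + G(-14, F)/t(a) = -30884/(-7178) - 14/(-57) = -30884*(-1/7178) - 14*(-1/57) = 15442/3589 + 14/57 = 930440/204573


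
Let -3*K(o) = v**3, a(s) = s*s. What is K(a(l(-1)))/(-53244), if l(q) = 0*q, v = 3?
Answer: 1/5916 ≈ 0.00016903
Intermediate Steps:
l(q) = 0
a(s) = s**2
K(o) = -9 (K(o) = -1/3*3**3 = -1/3*27 = -9)
K(a(l(-1)))/(-53244) = -9/(-53244) = -9*(-1/53244) = 1/5916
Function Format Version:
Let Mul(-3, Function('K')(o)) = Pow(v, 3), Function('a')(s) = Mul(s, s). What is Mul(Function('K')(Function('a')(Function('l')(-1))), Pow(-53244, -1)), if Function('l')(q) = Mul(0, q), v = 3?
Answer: Rational(1, 5916) ≈ 0.00016903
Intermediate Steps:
Function('l')(q) = 0
Function('a')(s) = Pow(s, 2)
Function('K')(o) = -9 (Function('K')(o) = Mul(Rational(-1, 3), Pow(3, 3)) = Mul(Rational(-1, 3), 27) = -9)
Mul(Function('K')(Function('a')(Function('l')(-1))), Pow(-53244, -1)) = Mul(-9, Pow(-53244, -1)) = Mul(-9, Rational(-1, 53244)) = Rational(1, 5916)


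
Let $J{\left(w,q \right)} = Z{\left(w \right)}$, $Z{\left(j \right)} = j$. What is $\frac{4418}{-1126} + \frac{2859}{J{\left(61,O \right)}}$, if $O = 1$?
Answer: $\frac{1474868}{34343} \approx 42.945$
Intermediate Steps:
$J{\left(w,q \right)} = w$
$\frac{4418}{-1126} + \frac{2859}{J{\left(61,O \right)}} = \frac{4418}{-1126} + \frac{2859}{61} = 4418 \left(- \frac{1}{1126}\right) + 2859 \cdot \frac{1}{61} = - \frac{2209}{563} + \frac{2859}{61} = \frac{1474868}{34343}$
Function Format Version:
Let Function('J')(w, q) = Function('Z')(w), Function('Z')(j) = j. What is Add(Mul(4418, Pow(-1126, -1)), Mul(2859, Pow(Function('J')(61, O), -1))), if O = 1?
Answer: Rational(1474868, 34343) ≈ 42.945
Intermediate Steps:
Function('J')(w, q) = w
Add(Mul(4418, Pow(-1126, -1)), Mul(2859, Pow(Function('J')(61, O), -1))) = Add(Mul(4418, Pow(-1126, -1)), Mul(2859, Pow(61, -1))) = Add(Mul(4418, Rational(-1, 1126)), Mul(2859, Rational(1, 61))) = Add(Rational(-2209, 563), Rational(2859, 61)) = Rational(1474868, 34343)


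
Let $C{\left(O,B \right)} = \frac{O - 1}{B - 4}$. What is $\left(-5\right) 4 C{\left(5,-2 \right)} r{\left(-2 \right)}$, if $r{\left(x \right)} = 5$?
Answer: $\frac{200}{3} \approx 66.667$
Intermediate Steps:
$C{\left(O,B \right)} = \frac{-1 + O}{-4 + B}$
$\left(-5\right) 4 C{\left(5,-2 \right)} r{\left(-2 \right)} = \left(-5\right) 4 \frac{-1 + 5}{-4 - 2} \cdot 5 = - 20 \frac{1}{-6} \cdot 4 \cdot 5 = - 20 \left(\left(- \frac{1}{6}\right) 4\right) 5 = \left(-20\right) \left(- \frac{2}{3}\right) 5 = \frac{40}{3} \cdot 5 = \frac{200}{3}$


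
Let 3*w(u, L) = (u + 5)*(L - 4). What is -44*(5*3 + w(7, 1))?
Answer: -132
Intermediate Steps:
w(u, L) = (-4 + L)*(5 + u)/3 (w(u, L) = ((u + 5)*(L - 4))/3 = ((5 + u)*(-4 + L))/3 = ((-4 + L)*(5 + u))/3 = (-4 + L)*(5 + u)/3)
-44*(5*3 + w(7, 1)) = -44*(5*3 + (-20/3 - 4/3*7 + (5/3)*1 + (1/3)*1*7)) = -44*(15 + (-20/3 - 28/3 + 5/3 + 7/3)) = -44*(15 - 12) = -44*3 = -132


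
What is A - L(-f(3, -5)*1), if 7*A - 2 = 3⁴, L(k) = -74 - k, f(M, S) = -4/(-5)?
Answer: 2977/35 ≈ 85.057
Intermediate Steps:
f(M, S) = ⅘ (f(M, S) = -4*(-⅕) = ⅘)
A = 83/7 (A = 2/7 + (⅐)*3⁴ = 2/7 + (⅐)*81 = 2/7 + 81/7 = 83/7 ≈ 11.857)
A - L(-f(3, -5)*1) = 83/7 - (-74 - (-1*⅘)) = 83/7 - (-74 - (-4)/5) = 83/7 - (-74 - 1*(-⅘)) = 83/7 - (-74 + ⅘) = 83/7 - 1*(-366/5) = 83/7 + 366/5 = 2977/35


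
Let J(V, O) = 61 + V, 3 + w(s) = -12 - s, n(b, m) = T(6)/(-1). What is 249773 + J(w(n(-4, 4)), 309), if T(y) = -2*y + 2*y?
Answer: 249819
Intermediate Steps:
T(y) = 0
n(b, m) = 0 (n(b, m) = 0/(-1) = 0*(-1) = 0)
w(s) = -15 - s (w(s) = -3 + (-12 - s) = -15 - s)
249773 + J(w(n(-4, 4)), 309) = 249773 + (61 + (-15 - 1*0)) = 249773 + (61 + (-15 + 0)) = 249773 + (61 - 15) = 249773 + 46 = 249819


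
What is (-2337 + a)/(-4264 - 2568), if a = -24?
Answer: 2361/6832 ≈ 0.34558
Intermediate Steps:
(-2337 + a)/(-4264 - 2568) = (-2337 - 24)/(-4264 - 2568) = -2361/(-6832) = -2361*(-1/6832) = 2361/6832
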